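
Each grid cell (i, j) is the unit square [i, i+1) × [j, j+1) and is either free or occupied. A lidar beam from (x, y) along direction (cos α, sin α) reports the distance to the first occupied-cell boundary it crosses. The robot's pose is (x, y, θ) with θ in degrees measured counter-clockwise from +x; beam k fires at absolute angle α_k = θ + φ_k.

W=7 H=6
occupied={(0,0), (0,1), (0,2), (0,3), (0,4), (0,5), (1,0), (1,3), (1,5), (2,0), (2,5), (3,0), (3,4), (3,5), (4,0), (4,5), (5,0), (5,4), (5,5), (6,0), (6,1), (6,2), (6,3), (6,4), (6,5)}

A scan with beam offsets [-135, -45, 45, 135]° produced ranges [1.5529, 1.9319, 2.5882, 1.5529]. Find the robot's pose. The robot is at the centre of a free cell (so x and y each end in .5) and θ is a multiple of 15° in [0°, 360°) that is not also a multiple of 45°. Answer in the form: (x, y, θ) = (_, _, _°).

Enumerate (i+0.5, j+0.5, θ) over the 17 free cells and 16 admissible headings. For each, cast all 4 beams and compare to the given ranges.
  (2.5, 4.5, 165°): beam 1 = 0.5774 ≠ 1.5529 ✗
  (3.5, 3.5, 75°): beam 1 = 2.8868 ≠ 1.5529 ✗
  (2.5, 1.5, 210°): beam 1 = 2.5882 ≠ 1.5529 ✗
  (4.5, 3.5, 345°): beam 1 = 4.0415 ≠ 1.5529 ✗
  …
  (4.5, 2.5, 120°): r_1=1.5529, r_2=1.9319, r_3=2.5882, r_4=1.5529 — all match ✓
Only this pose fits every beam.

(x, y, θ) = (4.5, 2.5, 120°)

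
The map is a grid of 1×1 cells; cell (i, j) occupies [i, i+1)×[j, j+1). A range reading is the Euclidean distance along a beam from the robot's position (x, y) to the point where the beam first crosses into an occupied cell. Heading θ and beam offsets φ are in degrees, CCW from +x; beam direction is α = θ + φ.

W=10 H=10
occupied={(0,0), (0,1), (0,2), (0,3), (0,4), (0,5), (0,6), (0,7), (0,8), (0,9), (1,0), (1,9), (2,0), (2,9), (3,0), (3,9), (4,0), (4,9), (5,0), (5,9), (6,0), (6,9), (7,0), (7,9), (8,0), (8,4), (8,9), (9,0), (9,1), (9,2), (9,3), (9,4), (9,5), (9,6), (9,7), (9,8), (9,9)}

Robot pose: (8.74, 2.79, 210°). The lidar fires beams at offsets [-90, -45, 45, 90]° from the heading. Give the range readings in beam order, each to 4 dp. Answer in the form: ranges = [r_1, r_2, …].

beam 1: φ=-90°, α=120°
  direction (-0.5000, 0.8660); cell (8,2); t to first gridline: x 1.4800, y 0.2425 (then +2.0000 / +1.1547)
    (8,3) via y @ 0.2425
    (8,4) via y @ 1.3972  # hit
  → r_1 = 1.3972
beam 2: φ=-45°, α=165°
  direction (-0.9659, 0.2588); cell (8,2); t to first gridline: x 0.7661, y 0.8114 (then +1.0353 / +3.8637)
    (7,2) via x @ 0.7661
    (7,3) via y @ 0.8114
    (6,3) via x @ 1.8014
    (5,3) via x @ 2.8367
    (4,3) via x @ 3.8719
    (4,4) via y @ 4.6751
    (3,4) via x @ 4.9072
    (2,4) via x @ 5.9425
    (1,4) via x @ 6.9778
    (0,4) via x @ 8.0130  # hit
  → r_2 = 8.0130
beam 3: φ=45°, α=255°
  direction (-0.2588, -0.9659); cell (8,2); t to first gridline: x 2.8591, y 0.8179 (then +3.8637 / +1.0353)
    (8,1) via y @ 0.8179
    (8,0) via y @ 1.8531  # hit
  → r_3 = 1.8531
beam 4: φ=90°, α=300°
  direction (0.5000, -0.8660); cell (8,2); t to first gridline: x 0.5200, y 0.9122 (then +2.0000 / +1.1547)
    (9,2) via x @ 0.5200  # hit
  → r_4 = 0.5200

ranges = [1.3972, 8.0130, 1.8531, 0.5200]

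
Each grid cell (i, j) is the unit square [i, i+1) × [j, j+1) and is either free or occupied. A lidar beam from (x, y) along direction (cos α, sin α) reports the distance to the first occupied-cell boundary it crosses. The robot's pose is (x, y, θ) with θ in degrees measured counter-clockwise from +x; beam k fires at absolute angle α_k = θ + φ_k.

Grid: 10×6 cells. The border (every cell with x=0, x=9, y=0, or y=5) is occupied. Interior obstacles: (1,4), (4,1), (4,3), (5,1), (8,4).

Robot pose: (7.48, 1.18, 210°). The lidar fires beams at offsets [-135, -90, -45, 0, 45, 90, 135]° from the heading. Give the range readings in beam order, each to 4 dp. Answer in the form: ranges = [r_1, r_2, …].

ranges = [2.9195, 4.4110, 1.5322, 0.3600, 0.1863, 0.2078, 0.6955]

beam 1: φ=-135°, α=75°
  direction (0.2588, 0.9659); cell (7,1); t to first gridline: x 2.0091, y 0.8489 (then +3.8637 / +1.0353)
    (7,2) via y @ 0.8489
    (7,3) via y @ 1.8842
    (8,3) via x @ 2.0091
    (8,4) via y @ 2.9195  # hit
  → r_1 = 2.9195
beam 2: φ=-90°, α=120°
  direction (-0.5000, 0.8660); cell (7,1); t to first gridline: x 0.9600, y 0.9469 (then +2.0000 / +1.1547)
    (7,2) via y @ 0.9469
    (6,2) via x @ 0.9600
    (6,3) via y @ 2.1016
    (5,3) via x @ 2.9600
    (5,4) via y @ 3.2563
    (5,5) via y @ 4.4110  # hit
  → r_2 = 4.4110
beam 3: φ=-45°, α=165°
  direction (-0.9659, 0.2588); cell (7,1); t to first gridline: x 0.4969, y 3.1682 (then +1.0353 / +3.8637)
    (6,1) via x @ 0.4969
    (5,1) via x @ 1.5322  # hit
  → r_3 = 1.5322
beam 4: φ=0°, α=210°
  direction (-0.8660, -0.5000); cell (7,1); t to first gridline: x 0.5543, y 0.3600 (then +1.1547 / +2.0000)
    (7,0) via y @ 0.3600  # hit
  → r_4 = 0.3600
beam 5: φ=45°, α=255°
  direction (-0.2588, -0.9659); cell (7,1); t to first gridline: x 1.8546, y 0.1863 (then +3.8637 / +1.0353)
    (7,0) via y @ 0.1863  # hit
  → r_5 = 0.1863
beam 6: φ=90°, α=300°
  direction (0.5000, -0.8660); cell (7,1); t to first gridline: x 1.0400, y 0.2078 (then +2.0000 / +1.1547)
    (7,0) via y @ 0.2078  # hit
  → r_6 = 0.2078
beam 7: φ=135°, α=345°
  direction (0.9659, -0.2588); cell (7,1); t to first gridline: x 0.5383, y 0.6955 (then +1.0353 / +3.8637)
    (8,1) via x @ 0.5383
    (8,0) via y @ 0.6955  # hit
  → r_7 = 0.6955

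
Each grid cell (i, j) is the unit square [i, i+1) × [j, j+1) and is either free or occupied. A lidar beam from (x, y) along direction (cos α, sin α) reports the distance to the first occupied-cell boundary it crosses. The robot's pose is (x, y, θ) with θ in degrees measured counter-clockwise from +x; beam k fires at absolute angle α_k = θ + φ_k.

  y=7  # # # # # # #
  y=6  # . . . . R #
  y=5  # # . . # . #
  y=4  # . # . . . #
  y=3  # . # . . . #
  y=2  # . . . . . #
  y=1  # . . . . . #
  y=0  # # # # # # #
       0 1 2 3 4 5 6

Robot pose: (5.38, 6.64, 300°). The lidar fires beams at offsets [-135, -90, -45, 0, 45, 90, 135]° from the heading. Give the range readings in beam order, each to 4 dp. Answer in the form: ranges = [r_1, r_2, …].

beam 1: φ=-135°, α=165°
  d=(-0.9659,0.2588)  start (5,6)  tX=0.3934 tY=1.3909  stride 1/|dx|=1.0353 1/|dy|=3.8637
    cross x-line → (4,6), t=0.3934
    cross y-line → (4,7), t=1.3909 (wall)
  → r_1 = 1.3909
beam 2: φ=-90°, α=210°
  d=(-0.8660,-0.5000)  start (5,6)  tX=0.4388 tY=1.2800  stride 1/|dx|=1.1547 1/|dy|=2.0000
    cross x-line → (4,6), t=0.4388
    cross y-line → (4,5), t=1.2800 (wall)
  → r_2 = 1.2800
beam 3: φ=-45°, α=255°
  d=(-0.2588,-0.9659)  start (5,6)  tX=1.4682 tY=0.6626  stride 1/|dx|=3.8637 1/|dy|=1.0353
    cross y-line → (5,5), t=0.6626
    cross x-line → (4,5), t=1.4682 (wall)
  → r_3 = 1.4682
beam 4: φ=0°, α=300°
  d=(0.5000,-0.8660)  start (5,6)  tX=1.2400 tY=0.7390  stride 1/|dx|=2.0000 1/|dy|=1.1547
    cross y-line → (5,5), t=0.7390
    cross x-line → (6,5), t=1.2400 (wall)
  → r_4 = 1.2400
beam 5: φ=45°, α=345°
  d=(0.9659,-0.2588)  start (5,6)  tX=0.6419 tY=2.4728  stride 1/|dx|=1.0353 1/|dy|=3.8637
    cross x-line → (6,6), t=0.6419 (wall)
  → r_5 = 0.6419
beam 6: φ=90°, α=30°
  d=(0.8660,0.5000)  start (5,6)  tX=0.7159 tY=0.7200  stride 1/|dx|=1.1547 1/|dy|=2.0000
    cross x-line → (6,6), t=0.7159 (wall)
  → r_6 = 0.7159
beam 7: φ=135°, α=75°
  d=(0.2588,0.9659)  start (5,6)  tX=2.3955 tY=0.3727  stride 1/|dx|=3.8637 1/|dy|=1.0353
    cross y-line → (5,7), t=0.3727 (wall)
  → r_7 = 0.3727

ranges = [1.3909, 1.2800, 1.4682, 1.2400, 0.6419, 0.7159, 0.3727]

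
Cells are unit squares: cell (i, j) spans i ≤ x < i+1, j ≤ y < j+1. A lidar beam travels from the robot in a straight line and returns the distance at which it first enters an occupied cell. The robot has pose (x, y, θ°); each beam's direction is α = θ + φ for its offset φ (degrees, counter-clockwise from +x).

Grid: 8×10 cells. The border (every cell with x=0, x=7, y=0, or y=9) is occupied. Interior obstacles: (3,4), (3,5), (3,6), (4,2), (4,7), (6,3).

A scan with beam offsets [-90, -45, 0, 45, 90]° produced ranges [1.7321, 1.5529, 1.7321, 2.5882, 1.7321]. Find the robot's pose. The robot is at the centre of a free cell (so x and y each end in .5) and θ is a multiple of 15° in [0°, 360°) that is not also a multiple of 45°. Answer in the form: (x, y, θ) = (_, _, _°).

(x, y, θ) = (5.5, 5.5, 210°)

Enumerate (i+0.5, j+0.5, θ) over the 42 free cells and 16 admissible headings. For each, cast all 5 beams and compare to the given ranges.
  (1.5, 6.5, 150°): beam 1 = 2.8868 ≠ 1.7321 ✗
  (2.5, 2.5, 15°): beam 1 = 1.5529 ≠ 1.7321 ✗
  (5.5, 8.5, 30°): beam 1 = 3.0000 ≠ 1.7321 ✗
  (4.5, 8.5, 240°): beam 1 = 1.0000 ≠ 1.7321 ✗
  (1.5, 2.5, 285°): beam 1 = 0.5176 ≠ 1.7321 ✗
  …
  (5.5, 5.5, 210°): r_1=1.7321, r_2=1.5529, r_3=1.7321, r_4=2.5882, r_5=1.7321 — all match ✓
Only this pose fits every beam.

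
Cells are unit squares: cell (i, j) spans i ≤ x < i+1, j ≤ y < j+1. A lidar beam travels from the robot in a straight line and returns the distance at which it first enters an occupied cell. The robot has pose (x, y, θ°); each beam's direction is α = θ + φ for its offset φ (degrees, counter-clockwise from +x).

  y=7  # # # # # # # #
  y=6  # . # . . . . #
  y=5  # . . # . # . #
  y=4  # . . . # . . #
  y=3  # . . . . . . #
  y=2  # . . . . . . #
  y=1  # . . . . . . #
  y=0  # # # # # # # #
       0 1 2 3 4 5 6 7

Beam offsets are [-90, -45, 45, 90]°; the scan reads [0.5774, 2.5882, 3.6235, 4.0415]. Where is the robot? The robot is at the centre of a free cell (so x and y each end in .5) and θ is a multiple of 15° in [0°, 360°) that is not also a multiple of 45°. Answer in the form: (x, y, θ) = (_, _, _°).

(x, y, θ) = (3.5, 4.5, 210°)

Enumerate (i+0.5, j+0.5, θ) over the 32 free cells and 16 admissible headings. For each, cast all 4 beams and compare to the given ranges.
  (2.5, 1.5, 195°): beam 1 = 5.6940 ≠ 0.5774 ✗
  (5.5, 3.5, 345°): beam 1 = 2.5882 ≠ 0.5774 ✗
  (2.5, 2.5, 300°): beam 1 = 1.7321 ≠ 0.5774 ✗
  (1.5, 6.5, 75°): beam 1 = 0.5176 ≠ 0.5774 ✗
  …
  (3.5, 4.5, 210°): r_1=0.5774, r_2=2.5882, r_3=3.6235, r_4=4.0415 — all match ✓
Only this pose fits every beam.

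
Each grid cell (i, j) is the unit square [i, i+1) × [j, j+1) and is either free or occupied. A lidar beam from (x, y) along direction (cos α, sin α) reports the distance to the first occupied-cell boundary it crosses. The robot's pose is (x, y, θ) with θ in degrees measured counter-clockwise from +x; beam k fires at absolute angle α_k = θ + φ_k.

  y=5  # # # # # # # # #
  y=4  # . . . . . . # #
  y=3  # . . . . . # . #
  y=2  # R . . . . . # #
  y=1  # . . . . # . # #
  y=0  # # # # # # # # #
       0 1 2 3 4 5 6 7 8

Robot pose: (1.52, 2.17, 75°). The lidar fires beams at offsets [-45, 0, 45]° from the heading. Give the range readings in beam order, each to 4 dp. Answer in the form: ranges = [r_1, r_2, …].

beam 1: φ=-45°, α=30°
  dir = (cos 30°, sin 30°) = (0.8660, 0.5000); from cell (1,2)
  next x-line at t=0.5543, next y-line at t=1.6600; Δt_x=1.1547, Δt_y=2.0000
    x: enter (2,2) at t=0.5543
    y: enter (2,3) at t=1.6600
    x: enter (3,3) at t=1.7090
    x: enter (4,3) at t=2.8637
    y: enter (4,4) at t=3.6600
    x: enter (5,4) at t=4.0184
    x: enter (6,4) at t=5.1731
    y: enter (6,5) at t=5.6600 ← occupied
  → r_1 = 5.6600
beam 2: φ=0°, α=75°
  dir = (cos 75°, sin 75°) = (0.2588, 0.9659); from cell (1,2)
  next x-line at t=1.8546, next y-line at t=0.8593; Δt_x=3.8637, Δt_y=1.0353
    y: enter (1,3) at t=0.8593
    x: enter (2,3) at t=1.8546
    y: enter (2,4) at t=1.8946
    y: enter (2,5) at t=2.9298 ← occupied
  → r_2 = 2.9298
beam 3: φ=45°, α=120°
  dir = (cos 120°, sin 120°) = (-0.5000, 0.8660); from cell (1,2)
  next x-line at t=1.0400, next y-line at t=0.9584; Δt_x=2.0000, Δt_y=1.1547
    y: enter (1,3) at t=0.9584
    x: enter (0,3) at t=1.0400 ← occupied
  → r_3 = 1.0400

ranges = [5.6600, 2.9298, 1.0400]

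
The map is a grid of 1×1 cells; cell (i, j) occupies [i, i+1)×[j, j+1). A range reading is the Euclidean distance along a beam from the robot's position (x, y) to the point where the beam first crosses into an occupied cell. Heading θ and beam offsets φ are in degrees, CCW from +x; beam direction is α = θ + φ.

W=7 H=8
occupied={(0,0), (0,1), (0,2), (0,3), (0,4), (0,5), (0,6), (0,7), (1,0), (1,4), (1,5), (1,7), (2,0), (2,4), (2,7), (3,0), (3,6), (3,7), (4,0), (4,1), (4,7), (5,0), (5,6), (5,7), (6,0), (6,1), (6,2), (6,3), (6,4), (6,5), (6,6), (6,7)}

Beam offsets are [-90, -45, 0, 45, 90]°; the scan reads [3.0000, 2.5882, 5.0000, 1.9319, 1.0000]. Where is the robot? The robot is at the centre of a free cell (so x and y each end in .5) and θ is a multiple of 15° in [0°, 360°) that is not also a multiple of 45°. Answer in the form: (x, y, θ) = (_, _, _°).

Candidates: 24 free-cell centres × 16 headings = 384 poses. Raycast each; keep the one whose scan matches to 4 dp.
  (5.5, 2.5, 120°): beam 1 = 0.5774 ≠ 3.0000 ✗
  (3.5, 5.5, 255°): beam 1 = 1.5529 ≠ 3.0000 ✗
  (3.5, 2.5, 285°): beam 1 = 2.5882 ≠ 3.0000 ✗
  (5.5, 2.5, 30°): beam 1 = 1.0000 ≠ 3.0000 ✗
  (3.5, 3.5, 30°): beam 1 = 1.7321 ≠ 3.0000 ✗
  …
  (5.5, 3.5, 210°): r_1=3.0000, r_2=2.5882, r_3=5.0000, r_4=1.9319, r_5=1.0000 — all match ✓
Unique over the lattice → pose = (5.5, 3.5, 210°).

(x, y, θ) = (5.5, 3.5, 210°)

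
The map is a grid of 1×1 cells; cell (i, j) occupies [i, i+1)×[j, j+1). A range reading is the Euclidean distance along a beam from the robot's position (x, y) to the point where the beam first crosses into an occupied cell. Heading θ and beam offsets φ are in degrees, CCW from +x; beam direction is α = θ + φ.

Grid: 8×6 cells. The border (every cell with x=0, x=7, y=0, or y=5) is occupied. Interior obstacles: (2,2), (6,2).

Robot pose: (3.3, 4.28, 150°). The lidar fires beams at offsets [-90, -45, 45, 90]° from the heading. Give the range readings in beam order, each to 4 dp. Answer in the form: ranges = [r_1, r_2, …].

beam 1: φ=-90°, α=60°
  d=(0.5000,0.8660)  start (3,4)  tX=1.4000 tY=0.8314  stride 1/|dx|=2.0000 1/|dy|=1.1547
    cross y-line → (3,5), t=0.8314 (wall)
  → r_1 = 0.8314
beam 2: φ=-45°, α=105°
  d=(-0.2588,0.9659)  start (3,4)  tX=1.1591 tY=0.7454  stride 1/|dx|=3.8637 1/|dy|=1.0353
    cross y-line → (3,5), t=0.7454 (wall)
  → r_2 = 0.7454
beam 3: φ=45°, α=195°
  d=(-0.9659,-0.2588)  start (3,4)  tX=0.3106 tY=1.0818  stride 1/|dx|=1.0353 1/|dy|=3.8637
    cross x-line → (2,4), t=0.3106
    cross y-line → (2,3), t=1.0818
    cross x-line → (1,3), t=1.3459
    cross x-line → (0,3), t=2.3811 (wall)
  → r_3 = 2.3811
beam 4: φ=90°, α=240°
  d=(-0.5000,-0.8660)  start (3,4)  tX=0.6000 tY=0.3233  stride 1/|dx|=2.0000 1/|dy|=1.1547
    cross y-line → (3,3), t=0.3233
    cross x-line → (2,3), t=0.6000
    cross y-line → (2,2), t=1.4780 (wall)
  → r_4 = 1.4780

ranges = [0.8314, 0.7454, 2.3811, 1.4780]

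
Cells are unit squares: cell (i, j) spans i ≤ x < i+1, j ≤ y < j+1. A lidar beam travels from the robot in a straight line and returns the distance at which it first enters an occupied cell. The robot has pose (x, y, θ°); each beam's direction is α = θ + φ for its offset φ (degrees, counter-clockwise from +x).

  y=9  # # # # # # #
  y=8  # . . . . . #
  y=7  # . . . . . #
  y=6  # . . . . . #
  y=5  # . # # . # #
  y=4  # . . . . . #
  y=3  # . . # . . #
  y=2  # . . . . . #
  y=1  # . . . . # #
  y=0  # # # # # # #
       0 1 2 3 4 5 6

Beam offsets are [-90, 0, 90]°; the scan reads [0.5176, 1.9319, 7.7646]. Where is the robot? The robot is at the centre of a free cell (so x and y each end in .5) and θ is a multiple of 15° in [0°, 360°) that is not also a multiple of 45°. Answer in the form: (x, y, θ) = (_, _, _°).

Candidates: 35 free-cell centres × 16 headings = 560 poses. Raycast each; keep the one whose scan matches to 4 dp.
  (4.5, 8.5, 15°): beam 1 = 2.5882 ≠ 0.5176 ✗
  (1.5, 8.5, 195°): beam 2 = 0.5176 ≠ 1.9319 ✗
  (2.5, 6.5, 255°): beam 1 = 1.5529 ≠ 0.5176 ✗
  …
  (5.5, 8.5, 165°): r_1=0.5176, r_2=1.9319, r_3=7.7646 — all match ✓
Only this pose fits every beam.

(x, y, θ) = (5.5, 8.5, 165°)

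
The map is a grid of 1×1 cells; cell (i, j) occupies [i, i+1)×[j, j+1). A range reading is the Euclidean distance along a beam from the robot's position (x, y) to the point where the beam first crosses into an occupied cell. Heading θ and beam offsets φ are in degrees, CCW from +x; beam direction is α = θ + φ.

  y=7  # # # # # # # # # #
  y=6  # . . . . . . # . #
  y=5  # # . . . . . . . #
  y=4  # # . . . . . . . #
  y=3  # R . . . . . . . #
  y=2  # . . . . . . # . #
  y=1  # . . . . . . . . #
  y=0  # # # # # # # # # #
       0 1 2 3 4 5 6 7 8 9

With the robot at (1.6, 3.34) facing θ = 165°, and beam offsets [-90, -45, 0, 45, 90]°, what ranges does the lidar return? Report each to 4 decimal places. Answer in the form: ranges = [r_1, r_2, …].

ranges = [0.6833, 0.7621, 0.6212, 0.6928, 2.3182]

beam 1: φ=-90°, α=75°
  dir = (cos 75°, sin 75°) = (0.2588, 0.9659); from cell (1,3)
  next x-line at t=1.5455, next y-line at t=0.6833; Δt_x=3.8637, Δt_y=1.0353
    y: enter (1,4) at t=0.6833 ← occupied
  → r_1 = 0.6833
beam 2: φ=-45°, α=120°
  dir = (cos 120°, sin 120°) = (-0.5000, 0.8660); from cell (1,3)
  next x-line at t=1.2000, next y-line at t=0.7621; Δt_x=2.0000, Δt_y=1.1547
    y: enter (1,4) at t=0.7621 ← occupied
  → r_2 = 0.7621
beam 3: φ=0°, α=165°
  dir = (cos 165°, sin 165°) = (-0.9659, 0.2588); from cell (1,3)
  next x-line at t=0.6212, next y-line at t=2.5500; Δt_x=1.0353, Δt_y=3.8637
    x: enter (0,3) at t=0.6212 ← occupied
  → r_3 = 0.6212
beam 4: φ=45°, α=210°
  dir = (cos 210°, sin 210°) = (-0.8660, -0.5000); from cell (1,3)
  next x-line at t=0.6928, next y-line at t=0.6800; Δt_x=1.1547, Δt_y=2.0000
    y: enter (1,2) at t=0.6800
    x: enter (0,2) at t=0.6928 ← occupied
  → r_4 = 0.6928
beam 5: φ=90°, α=255°
  dir = (cos 255°, sin 255°) = (-0.2588, -0.9659); from cell (1,3)
  next x-line at t=2.3182, next y-line at t=0.3520; Δt_x=3.8637, Δt_y=1.0353
    y: enter (1,2) at t=0.3520
    y: enter (1,1) at t=1.3873
    x: enter (0,1) at t=2.3182 ← occupied
  → r_5 = 2.3182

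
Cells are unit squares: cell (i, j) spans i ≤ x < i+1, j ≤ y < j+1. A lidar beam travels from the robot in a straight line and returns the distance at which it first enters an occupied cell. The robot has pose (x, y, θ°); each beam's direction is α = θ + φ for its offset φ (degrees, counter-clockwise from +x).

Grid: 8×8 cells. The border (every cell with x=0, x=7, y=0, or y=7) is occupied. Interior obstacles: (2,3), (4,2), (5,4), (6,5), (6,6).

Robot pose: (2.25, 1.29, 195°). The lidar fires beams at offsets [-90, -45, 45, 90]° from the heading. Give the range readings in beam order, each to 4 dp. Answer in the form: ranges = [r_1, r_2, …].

ranges = [4.8296, 1.4434, 0.3349, 0.3002]

beam 1: φ=-90°, α=105°
  d=(-0.2588,0.9659)  start (2,1)  tX=0.9659 tY=0.7350  stride 1/|dx|=3.8637 1/|dy|=1.0353
    cross y-line → (2,2), t=0.7350
    cross x-line → (1,2), t=0.9659
    cross y-line → (1,3), t=1.7703
    cross y-line → (1,4), t=2.8056
    cross y-line → (1,5), t=3.8409
    cross x-line → (0,5), t=4.8296 (wall)
  → r_1 = 4.8296
beam 2: φ=-45°, α=150°
  d=(-0.8660,0.5000)  start (2,1)  tX=0.2887 tY=1.4200  stride 1/|dx|=1.1547 1/|dy|=2.0000
    cross x-line → (1,1), t=0.2887
    cross y-line → (1,2), t=1.4200
    cross x-line → (0,2), t=1.4434 (wall)
  → r_2 = 1.4434
beam 3: φ=45°, α=240°
  d=(-0.5000,-0.8660)  start (2,1)  tX=0.5000 tY=0.3349  stride 1/|dx|=2.0000 1/|dy|=1.1547
    cross y-line → (2,0), t=0.3349 (wall)
  → r_3 = 0.3349
beam 4: φ=90°, α=285°
  d=(0.2588,-0.9659)  start (2,1)  tX=2.8978 tY=0.3002  stride 1/|dx|=3.8637 1/|dy|=1.0353
    cross y-line → (2,0), t=0.3002 (wall)
  → r_4 = 0.3002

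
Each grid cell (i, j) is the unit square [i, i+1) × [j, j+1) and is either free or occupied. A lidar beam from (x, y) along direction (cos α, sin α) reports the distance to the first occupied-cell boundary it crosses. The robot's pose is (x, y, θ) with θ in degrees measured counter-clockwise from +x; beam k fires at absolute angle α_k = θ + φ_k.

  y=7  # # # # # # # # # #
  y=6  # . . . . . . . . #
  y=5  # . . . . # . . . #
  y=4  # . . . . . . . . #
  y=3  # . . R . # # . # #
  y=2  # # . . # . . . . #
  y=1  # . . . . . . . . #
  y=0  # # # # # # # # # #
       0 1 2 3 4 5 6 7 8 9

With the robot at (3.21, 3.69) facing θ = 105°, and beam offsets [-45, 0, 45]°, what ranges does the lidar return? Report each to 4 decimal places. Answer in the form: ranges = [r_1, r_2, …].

beam 1: φ=-45°, α=60°
  cosα=0.5000 sinα=0.8660 | (3,3) | tMaxX 1.5800 tMaxY 0.3580 | tΔX 2.0000 tΔY 1.1547
    t=0.3580 [y] (3,4)
    t=1.5127 [y] (3,5)
    t=1.5800 [x] (4,5)
    t=2.6674 [y] (4,6)
    t=3.5800 [x] (5,6)
    t=3.8221 [y] (5,7) — stop
  → r_1 = 3.8221
beam 2: φ=0°, α=105°
  cosα=-0.2588 sinα=0.9659 | (3,3) | tMaxX 0.8114 tMaxY 0.3209 | tΔX 3.8637 tΔY 1.0353
    t=0.3209 [y] (3,4)
    t=0.8114 [x] (2,4)
    t=1.3562 [y] (2,5)
    t=2.3915 [y] (2,6)
    t=3.4268 [y] (2,7) — stop
  → r_2 = 3.4268
beam 3: φ=45°, α=150°
  cosα=-0.8660 sinα=0.5000 | (3,3) | tMaxX 0.2425 tMaxY 0.6200 | tΔX 1.1547 tΔY 2.0000
    t=0.2425 [x] (2,3)
    t=0.6200 [y] (2,4)
    t=1.3972 [x] (1,4)
    t=2.5519 [x] (0,4) — stop
  → r_3 = 2.5519

ranges = [3.8221, 3.4268, 2.5519]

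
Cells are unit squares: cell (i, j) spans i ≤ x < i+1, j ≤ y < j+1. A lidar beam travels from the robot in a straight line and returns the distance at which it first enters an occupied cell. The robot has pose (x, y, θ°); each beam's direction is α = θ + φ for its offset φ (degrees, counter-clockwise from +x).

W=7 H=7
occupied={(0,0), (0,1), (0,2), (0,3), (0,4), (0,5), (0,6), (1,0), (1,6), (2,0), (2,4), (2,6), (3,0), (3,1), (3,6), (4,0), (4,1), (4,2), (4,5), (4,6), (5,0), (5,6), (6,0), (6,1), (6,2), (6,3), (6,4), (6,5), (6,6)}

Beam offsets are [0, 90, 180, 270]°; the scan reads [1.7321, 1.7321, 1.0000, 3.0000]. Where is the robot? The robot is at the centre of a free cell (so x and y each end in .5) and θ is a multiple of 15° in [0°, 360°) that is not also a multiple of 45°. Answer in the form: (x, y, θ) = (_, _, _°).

Candidates: 20 free-cell centres × 16 headings = 320 poses. Raycast each; keep the one whose scan matches to 4 dp.
  (2.5, 1.5, 210°): beam 1 = 1.0000 ≠ 1.7321 ✗
  (1.5, 2.5, 285°): beam 1 = 1.5529 ≠ 1.7321 ✗
  (1.5, 3.5, 105°): beam 1 = 1.9319 ≠ 1.7321 ✗
  (3.5, 3.5, 255°): beam 1 = 1.5529 ≠ 1.7321 ✗
  …
  (2.5, 2.5, 150°): r_1=1.7321, r_2=1.7321, r_3=1.0000, r_4=3.0000 — all match ✓
Unique over the lattice → pose = (2.5, 2.5, 150°).

(x, y, θ) = (2.5, 2.5, 150°)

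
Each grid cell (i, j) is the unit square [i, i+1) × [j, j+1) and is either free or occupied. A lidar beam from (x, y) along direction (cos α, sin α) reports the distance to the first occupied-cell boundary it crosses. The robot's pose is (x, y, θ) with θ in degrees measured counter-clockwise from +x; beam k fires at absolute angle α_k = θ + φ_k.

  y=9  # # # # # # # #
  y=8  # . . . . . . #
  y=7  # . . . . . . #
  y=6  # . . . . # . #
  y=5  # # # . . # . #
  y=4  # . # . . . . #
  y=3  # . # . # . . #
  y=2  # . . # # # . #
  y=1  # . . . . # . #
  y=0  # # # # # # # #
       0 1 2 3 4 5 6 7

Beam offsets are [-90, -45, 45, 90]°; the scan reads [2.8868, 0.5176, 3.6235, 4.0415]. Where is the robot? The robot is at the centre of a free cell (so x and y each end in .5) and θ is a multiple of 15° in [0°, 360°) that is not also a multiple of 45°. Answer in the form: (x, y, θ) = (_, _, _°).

(x, y, θ) = (4.5, 5.5, 30°)

Candidates: 37 free-cell centres × 16 headings = 592 poses. Raycast each; keep the one whose scan matches to 4 dp.
  (4.5, 1.5, 60°): beam 1 = 0.5774 ≠ 2.8868 ✗
  (1.5, 6.5, 30°): beam 1 = 0.5774 ≠ 2.8868 ✗
  (6.5, 1.5, 75°): beam 1 = 0.5176 ≠ 2.8868 ✗
  (3.5, 7.5, 210°): beam 1 = 1.7321 ≠ 2.8868 ✗
  …
  (4.5, 5.5, 30°): r_1=2.8868, r_2=0.5176, r_3=3.6235, r_4=4.0415 — all match ✓
Unique over the lattice → pose = (4.5, 5.5, 30°).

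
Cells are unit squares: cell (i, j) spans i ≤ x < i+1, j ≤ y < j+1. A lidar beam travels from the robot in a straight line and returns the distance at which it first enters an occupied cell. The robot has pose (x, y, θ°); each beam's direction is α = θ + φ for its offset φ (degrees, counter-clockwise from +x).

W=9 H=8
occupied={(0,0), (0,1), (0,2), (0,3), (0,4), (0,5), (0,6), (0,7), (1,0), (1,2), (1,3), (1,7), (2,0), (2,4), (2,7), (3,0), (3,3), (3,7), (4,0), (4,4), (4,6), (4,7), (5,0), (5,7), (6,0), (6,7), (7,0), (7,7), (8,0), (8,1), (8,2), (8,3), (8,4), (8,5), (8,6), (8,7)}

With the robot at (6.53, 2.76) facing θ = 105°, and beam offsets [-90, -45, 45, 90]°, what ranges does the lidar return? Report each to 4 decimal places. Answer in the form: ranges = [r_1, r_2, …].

ranges = [1.5219, 2.9400, 2.4800, 5.7251]

beam 1: φ=-90°, α=15°
  dir = (cos 15°, sin 15°) = (0.9659, 0.2588); from cell (6,2)
  next x-line at t=0.4866, next y-line at t=0.9273; Δt_x=1.0353, Δt_y=3.8637
    x: enter (7,2) at t=0.4866
    y: enter (7,3) at t=0.9273
    x: enter (8,3) at t=1.5219 ← occupied
  → r_1 = 1.5219
beam 2: φ=-45°, α=60°
  dir = (cos 60°, sin 60°) = (0.5000, 0.8660); from cell (6,2)
  next x-line at t=0.9400, next y-line at t=0.2771; Δt_x=2.0000, Δt_y=1.1547
    y: enter (6,3) at t=0.2771
    x: enter (7,3) at t=0.9400
    y: enter (7,4) at t=1.4318
    y: enter (7,5) at t=2.5865
    x: enter (8,5) at t=2.9400 ← occupied
  → r_2 = 2.9400
beam 3: φ=45°, α=150°
  dir = (cos 150°, sin 150°) = (-0.8660, 0.5000); from cell (6,2)
  next x-line at t=0.6120, next y-line at t=0.4800; Δt_x=1.1547, Δt_y=2.0000
    y: enter (6,3) at t=0.4800
    x: enter (5,3) at t=0.6120
    x: enter (4,3) at t=1.7667
    y: enter (4,4) at t=2.4800 ← occupied
  → r_3 = 2.4800
beam 4: φ=90°, α=195°
  dir = (cos 195°, sin 195°) = (-0.9659, -0.2588); from cell (6,2)
  next x-line at t=0.5487, next y-line at t=2.9364; Δt_x=1.0353, Δt_y=3.8637
    x: enter (5,2) at t=0.5487
    x: enter (4,2) at t=1.5840
    x: enter (3,2) at t=2.6192
    y: enter (3,1) at t=2.9364
    x: enter (2,1) at t=3.6545
    x: enter (1,1) at t=4.6898
    x: enter (0,1) at t=5.7251 ← occupied
  → r_4 = 5.7251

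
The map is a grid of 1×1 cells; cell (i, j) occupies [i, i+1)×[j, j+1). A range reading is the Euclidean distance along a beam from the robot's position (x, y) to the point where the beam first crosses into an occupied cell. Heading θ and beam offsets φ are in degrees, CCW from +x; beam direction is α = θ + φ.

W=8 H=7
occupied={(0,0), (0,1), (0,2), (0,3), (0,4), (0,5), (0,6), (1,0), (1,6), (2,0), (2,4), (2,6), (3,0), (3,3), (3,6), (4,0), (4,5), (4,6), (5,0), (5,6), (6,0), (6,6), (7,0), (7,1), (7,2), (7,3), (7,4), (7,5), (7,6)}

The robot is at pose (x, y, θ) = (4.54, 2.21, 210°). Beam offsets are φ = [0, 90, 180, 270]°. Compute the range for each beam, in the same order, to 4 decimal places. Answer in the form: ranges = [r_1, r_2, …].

ranges = [2.4200, 1.3972, 2.8406, 1.0800]

beam 1: φ=0°, α=210°
  dir = (cos 210°, sin 210°) = (-0.8660, -0.5000); from cell (4,2)
  next x-line at t=0.6235, next y-line at t=0.4200; Δt_x=1.1547, Δt_y=2.0000
    y: enter (4,1) at t=0.4200
    x: enter (3,1) at t=0.6235
    x: enter (2,1) at t=1.7782
    y: enter (2,0) at t=2.4200 ← occupied
  → r_1 = 2.4200
beam 2: φ=90°, α=300°
  dir = (cos 300°, sin 300°) = (0.5000, -0.8660); from cell (4,2)
  next x-line at t=0.9200, next y-line at t=0.2425; Δt_x=2.0000, Δt_y=1.1547
    y: enter (4,1) at t=0.2425
    x: enter (5,1) at t=0.9200
    y: enter (5,0) at t=1.3972 ← occupied
  → r_2 = 1.3972
beam 3: φ=180°, α=30°
  dir = (cos 30°, sin 30°) = (0.8660, 0.5000); from cell (4,2)
  next x-line at t=0.5312, next y-line at t=1.5800; Δt_x=1.1547, Δt_y=2.0000
    x: enter (5,2) at t=0.5312
    y: enter (5,3) at t=1.5800
    x: enter (6,3) at t=1.6859
    x: enter (7,3) at t=2.8406 ← occupied
  → r_3 = 2.8406
beam 4: φ=270°, α=120°
  dir = (cos 120°, sin 120°) = (-0.5000, 0.8660); from cell (4,2)
  next x-line at t=1.0800, next y-line at t=0.9122; Δt_x=2.0000, Δt_y=1.1547
    y: enter (4,3) at t=0.9122
    x: enter (3,3) at t=1.0800 ← occupied
  → r_4 = 1.0800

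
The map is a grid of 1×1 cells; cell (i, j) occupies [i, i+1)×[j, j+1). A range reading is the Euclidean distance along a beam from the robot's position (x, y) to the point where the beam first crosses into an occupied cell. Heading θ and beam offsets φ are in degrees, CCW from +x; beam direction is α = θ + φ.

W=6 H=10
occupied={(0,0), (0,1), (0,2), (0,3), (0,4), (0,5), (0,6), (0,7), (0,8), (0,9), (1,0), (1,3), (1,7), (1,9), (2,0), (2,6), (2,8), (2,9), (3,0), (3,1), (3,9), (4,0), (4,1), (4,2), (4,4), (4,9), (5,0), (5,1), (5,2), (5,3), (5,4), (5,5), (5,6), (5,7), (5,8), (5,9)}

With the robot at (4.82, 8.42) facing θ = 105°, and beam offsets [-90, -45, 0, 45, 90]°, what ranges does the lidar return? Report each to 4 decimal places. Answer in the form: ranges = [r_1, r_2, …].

beam 1: φ=-90°, α=15°
  d=(0.9659,0.2588)  start (4,8)  tX=0.1863 tY=2.2409  stride 1/|dx|=1.0353 1/|dy|=3.8637
    cross x-line → (5,8), t=0.1863 (wall)
  → r_1 = 0.1863
beam 2: φ=-45°, α=60°
  d=(0.5000,0.8660)  start (4,8)  tX=0.3600 tY=0.6697  stride 1/|dx|=2.0000 1/|dy|=1.1547
    cross x-line → (5,8), t=0.3600 (wall)
  → r_2 = 0.3600
beam 3: φ=0°, α=105°
  d=(-0.2588,0.9659)  start (4,8)  tX=3.1682 tY=0.6005  stride 1/|dx|=3.8637 1/|dy|=1.0353
    cross y-line → (4,9), t=0.6005 (wall)
  → r_3 = 0.6005
beam 4: φ=45°, α=150°
  d=(-0.8660,0.5000)  start (4,8)  tX=0.9469 tY=1.1600  stride 1/|dx|=1.1547 1/|dy|=2.0000
    cross x-line → (3,8), t=0.9469
    cross y-line → (3,9), t=1.1600 (wall)
  → r_4 = 1.1600
beam 5: φ=90°, α=195°
  d=(-0.9659,-0.2588)  start (4,8)  tX=0.8489 tY=1.6228  stride 1/|dx|=1.0353 1/|dy|=3.8637
    cross x-line → (3,8), t=0.8489
    cross y-line → (3,7), t=1.6228
    cross x-line → (2,7), t=1.8842
    cross x-line → (1,7), t=2.9195 (wall)
  → r_5 = 2.9195

ranges = [0.1863, 0.3600, 0.6005, 1.1600, 2.9195]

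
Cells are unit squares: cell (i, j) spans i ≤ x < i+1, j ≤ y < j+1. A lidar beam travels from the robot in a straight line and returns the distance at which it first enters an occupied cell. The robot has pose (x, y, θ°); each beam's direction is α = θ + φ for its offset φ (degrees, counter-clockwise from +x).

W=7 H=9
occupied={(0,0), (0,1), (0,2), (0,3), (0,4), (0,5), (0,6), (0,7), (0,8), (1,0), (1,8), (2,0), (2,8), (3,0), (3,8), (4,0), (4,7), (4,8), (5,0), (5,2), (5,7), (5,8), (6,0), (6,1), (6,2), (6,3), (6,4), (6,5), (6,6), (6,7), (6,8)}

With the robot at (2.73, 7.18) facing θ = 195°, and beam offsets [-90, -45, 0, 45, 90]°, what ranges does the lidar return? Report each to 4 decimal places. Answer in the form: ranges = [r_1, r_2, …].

ranges = [0.8489, 1.6400, 1.7910, 3.4600, 6.3980]

beam 1: φ=-90°, α=105°
  dir = (cos 105°, sin 105°) = (-0.2588, 0.9659); from cell (2,7)
  next x-line at t=2.8205, next y-line at t=0.8489; Δt_x=3.8637, Δt_y=1.0353
    y: enter (2,8) at t=0.8489 ← occupied
  → r_1 = 0.8489
beam 2: φ=-45°, α=150°
  dir = (cos 150°, sin 150°) = (-0.8660, 0.5000); from cell (2,7)
  next x-line at t=0.8429, next y-line at t=1.6400; Δt_x=1.1547, Δt_y=2.0000
    x: enter (1,7) at t=0.8429
    y: enter (1,8) at t=1.6400 ← occupied
  → r_2 = 1.6400
beam 3: φ=0°, α=195°
  dir = (cos 195°, sin 195°) = (-0.9659, -0.2588); from cell (2,7)
  next x-line at t=0.7558, next y-line at t=0.6955; Δt_x=1.0353, Δt_y=3.8637
    y: enter (2,6) at t=0.6955
    x: enter (1,6) at t=0.7558
    x: enter (0,6) at t=1.7910 ← occupied
  → r_3 = 1.7910
beam 4: φ=45°, α=240°
  dir = (cos 240°, sin 240°) = (-0.5000, -0.8660); from cell (2,7)
  next x-line at t=1.4600, next y-line at t=0.2078; Δt_x=2.0000, Δt_y=1.1547
    y: enter (2,6) at t=0.2078
    y: enter (2,5) at t=1.3625
    x: enter (1,5) at t=1.4600
    y: enter (1,4) at t=2.5172
    x: enter (0,4) at t=3.4600 ← occupied
  → r_4 = 3.4600
beam 5: φ=90°, α=285°
  dir = (cos 285°, sin 285°) = (0.2588, -0.9659); from cell (2,7)
  next x-line at t=1.0432, next y-line at t=0.1863; Δt_x=3.8637, Δt_y=1.0353
    y: enter (2,6) at t=0.1863
    x: enter (3,6) at t=1.0432
    y: enter (3,5) at t=1.2216
    y: enter (3,4) at t=2.2569
    y: enter (3,3) at t=3.2922
    y: enter (3,2) at t=4.3275
    x: enter (4,2) at t=4.9069
    y: enter (4,1) at t=5.3627
    y: enter (4,0) at t=6.3980 ← occupied
  → r_5 = 6.3980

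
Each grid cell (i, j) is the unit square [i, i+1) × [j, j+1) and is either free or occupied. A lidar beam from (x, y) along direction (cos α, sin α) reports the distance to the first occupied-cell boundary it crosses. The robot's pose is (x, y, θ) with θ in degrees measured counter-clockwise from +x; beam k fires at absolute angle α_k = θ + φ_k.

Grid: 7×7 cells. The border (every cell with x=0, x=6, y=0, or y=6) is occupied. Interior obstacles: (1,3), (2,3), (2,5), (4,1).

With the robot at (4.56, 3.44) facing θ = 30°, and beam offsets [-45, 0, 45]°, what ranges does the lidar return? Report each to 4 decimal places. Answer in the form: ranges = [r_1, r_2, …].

beam 1: φ=-45°, α=345°
  dir = (cos 345°, sin 345°) = (0.9659, -0.2588); from cell (4,3)
  next x-line at t=0.4555, next y-line at t=1.7000; Δt_x=1.0353, Δt_y=3.8637
    x: enter (5,3) at t=0.4555
    x: enter (6,3) at t=1.4908 ← occupied
  → r_1 = 1.4908
beam 2: φ=0°, α=30°
  dir = (cos 30°, sin 30°) = (0.8660, 0.5000); from cell (4,3)
  next x-line at t=0.5081, next y-line at t=1.1200; Δt_x=1.1547, Δt_y=2.0000
    x: enter (5,3) at t=0.5081
    y: enter (5,4) at t=1.1200
    x: enter (6,4) at t=1.6628 ← occupied
  → r_2 = 1.6628
beam 3: φ=45°, α=75°
  dir = (cos 75°, sin 75°) = (0.2588, 0.9659); from cell (4,3)
  next x-line at t=1.7000, next y-line at t=0.5798; Δt_x=3.8637, Δt_y=1.0353
    y: enter (4,4) at t=0.5798
    y: enter (4,5) at t=1.6150
    x: enter (5,5) at t=1.7000
    y: enter (5,6) at t=2.6503 ← occupied
  → r_3 = 2.6503

ranges = [1.4908, 1.6628, 2.6503]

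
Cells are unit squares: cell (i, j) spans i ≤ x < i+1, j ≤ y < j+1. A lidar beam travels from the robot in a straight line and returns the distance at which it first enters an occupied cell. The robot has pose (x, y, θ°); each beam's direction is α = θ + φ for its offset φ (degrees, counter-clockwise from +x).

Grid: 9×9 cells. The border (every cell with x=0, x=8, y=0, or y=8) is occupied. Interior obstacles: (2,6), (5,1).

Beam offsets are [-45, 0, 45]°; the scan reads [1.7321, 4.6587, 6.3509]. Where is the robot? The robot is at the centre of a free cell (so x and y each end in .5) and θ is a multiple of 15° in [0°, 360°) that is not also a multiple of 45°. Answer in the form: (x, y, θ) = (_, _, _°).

(x, y, θ) = (3.5, 2.5, 15°)

Candidates: 47 free-cell centres × 16 headings = 752 poses. Raycast each; keep the one whose scan matches to 4 dp.
  (7.5, 2.5, 15°): beam 1 = 0.5774 ≠ 1.7321 ✗
  (2.5, 1.5, 285°): beam 1 = 0.5774 ≠ 1.7321 ✗
  (4.5, 2.5, 195°): beam 1 = 4.0415 ≠ 1.7321 ✗
  (6.5, 2.5, 165°): beam 1 = 6.3509 ≠ 1.7321 ✗
  …
  (3.5, 2.5, 15°): r_1=1.7321, r_2=4.6587, r_3=6.3509 — all match ✓
No second candidate reproduces the full scan.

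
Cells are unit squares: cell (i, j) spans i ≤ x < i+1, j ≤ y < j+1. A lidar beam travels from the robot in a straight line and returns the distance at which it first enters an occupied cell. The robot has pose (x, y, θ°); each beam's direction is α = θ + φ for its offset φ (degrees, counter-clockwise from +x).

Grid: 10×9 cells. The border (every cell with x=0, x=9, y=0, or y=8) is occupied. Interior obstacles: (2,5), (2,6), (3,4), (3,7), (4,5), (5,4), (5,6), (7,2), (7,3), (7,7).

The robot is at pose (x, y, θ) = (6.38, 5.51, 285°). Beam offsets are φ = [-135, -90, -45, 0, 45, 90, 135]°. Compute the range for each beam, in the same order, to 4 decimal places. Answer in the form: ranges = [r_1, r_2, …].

ranges = [0.9800, 1.4287, 0.7600, 2.3955, 3.0253, 2.7124, 1.7205]

beam 1: φ=-135°, α=150°
  direction (-0.8660, 0.5000); cell (6,5); t to first gridline: x 0.4388, y 0.9800 (then +1.1547 / +2.0000)
    (5,5) via x @ 0.4388
    (5,6) via y @ 0.9800  # hit
  → r_1 = 0.9800
beam 2: φ=-90°, α=195°
  direction (-0.9659, -0.2588); cell (6,5); t to first gridline: x 0.3934, y 1.9705 (then +1.0353 / +3.8637)
    (5,5) via x @ 0.3934
    (4,5) via x @ 1.4287  # hit
  → r_2 = 1.4287
beam 3: φ=-45°, α=240°
  direction (-0.5000, -0.8660); cell (6,5); t to first gridline: x 0.7600, y 0.5889 (then +2.0000 / +1.1547)
    (6,4) via y @ 0.5889
    (5,4) via x @ 0.7600  # hit
  → r_3 = 0.7600
beam 4: φ=0°, α=285°
  direction (0.2588, -0.9659); cell (6,5); t to first gridline: x 2.3955, y 0.5280 (then +3.8637 / +1.0353)
    (6,4) via y @ 0.5280
    (6,3) via y @ 1.5633
    (7,3) via x @ 2.3955  # hit
  → r_4 = 2.3955
beam 5: φ=45°, α=330°
  direction (0.8660, -0.5000); cell (6,5); t to first gridline: x 0.7159, y 1.0200 (then +1.1547 / +2.0000)
    (7,5) via x @ 0.7159
    (7,4) via y @ 1.0200
    (8,4) via x @ 1.8706
    (8,3) via y @ 3.0200
    (9,3) via x @ 3.0253  # hit
  → r_5 = 3.0253
beam 6: φ=90°, α=15°
  direction (0.9659, 0.2588); cell (6,5); t to first gridline: x 0.6419, y 1.8932 (then +1.0353 / +3.8637)
    (7,5) via x @ 0.6419
    (8,5) via x @ 1.6771
    (8,6) via y @ 1.8932
    (9,6) via x @ 2.7124  # hit
  → r_6 = 2.7124
beam 7: φ=135°, α=60°
  direction (0.5000, 0.8660); cell (6,5); t to first gridline: x 1.2400, y 0.5658 (then +2.0000 / +1.1547)
    (6,6) via y @ 0.5658
    (7,6) via x @ 1.2400
    (7,7) via y @ 1.7205  # hit
  → r_7 = 1.7205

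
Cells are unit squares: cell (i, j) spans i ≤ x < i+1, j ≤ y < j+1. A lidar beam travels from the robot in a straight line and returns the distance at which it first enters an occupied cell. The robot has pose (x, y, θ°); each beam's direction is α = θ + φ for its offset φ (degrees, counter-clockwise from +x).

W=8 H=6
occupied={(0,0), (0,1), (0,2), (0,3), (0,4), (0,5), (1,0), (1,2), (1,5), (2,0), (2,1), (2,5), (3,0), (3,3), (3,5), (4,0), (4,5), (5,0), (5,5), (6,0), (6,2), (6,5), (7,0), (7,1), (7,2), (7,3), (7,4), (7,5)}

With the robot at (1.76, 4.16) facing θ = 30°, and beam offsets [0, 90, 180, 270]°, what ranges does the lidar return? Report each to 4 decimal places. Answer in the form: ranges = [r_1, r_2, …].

beam 1: φ=0°, α=30°
  dir = (cos 30°, sin 30°) = (0.8660, 0.5000); from cell (1,4)
  next x-line at t=0.2771, next y-line at t=1.6800; Δt_x=1.1547, Δt_y=2.0000
    x: enter (2,4) at t=0.2771
    x: enter (3,4) at t=1.4318
    y: enter (3,5) at t=1.6800 ← occupied
  → r_1 = 1.6800
beam 2: φ=90°, α=120°
  dir = (cos 120°, sin 120°) = (-0.5000, 0.8660); from cell (1,4)
  next x-line at t=1.5200, next y-line at t=0.9699; Δt_x=2.0000, Δt_y=1.1547
    y: enter (1,5) at t=0.9699 ← occupied
  → r_2 = 0.9699
beam 3: φ=180°, α=210°
  dir = (cos 210°, sin 210°) = (-0.8660, -0.5000); from cell (1,4)
  next x-line at t=0.8776, next y-line at t=0.3200; Δt_x=1.1547, Δt_y=2.0000
    y: enter (1,3) at t=0.3200
    x: enter (0,3) at t=0.8776 ← occupied
  → r_3 = 0.8776
beam 4: φ=270°, α=300°
  dir = (cos 300°, sin 300°) = (0.5000, -0.8660); from cell (1,4)
  next x-line at t=0.4800, next y-line at t=0.1848; Δt_x=2.0000, Δt_y=1.1547
    y: enter (1,3) at t=0.1848
    x: enter (2,3) at t=0.4800
    y: enter (2,2) at t=1.3395
    x: enter (3,2) at t=2.4800
    y: enter (3,1) at t=2.4942
    y: enter (3,0) at t=3.6489 ← occupied
  → r_4 = 3.6489

ranges = [1.6800, 0.9699, 0.8776, 3.6489]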